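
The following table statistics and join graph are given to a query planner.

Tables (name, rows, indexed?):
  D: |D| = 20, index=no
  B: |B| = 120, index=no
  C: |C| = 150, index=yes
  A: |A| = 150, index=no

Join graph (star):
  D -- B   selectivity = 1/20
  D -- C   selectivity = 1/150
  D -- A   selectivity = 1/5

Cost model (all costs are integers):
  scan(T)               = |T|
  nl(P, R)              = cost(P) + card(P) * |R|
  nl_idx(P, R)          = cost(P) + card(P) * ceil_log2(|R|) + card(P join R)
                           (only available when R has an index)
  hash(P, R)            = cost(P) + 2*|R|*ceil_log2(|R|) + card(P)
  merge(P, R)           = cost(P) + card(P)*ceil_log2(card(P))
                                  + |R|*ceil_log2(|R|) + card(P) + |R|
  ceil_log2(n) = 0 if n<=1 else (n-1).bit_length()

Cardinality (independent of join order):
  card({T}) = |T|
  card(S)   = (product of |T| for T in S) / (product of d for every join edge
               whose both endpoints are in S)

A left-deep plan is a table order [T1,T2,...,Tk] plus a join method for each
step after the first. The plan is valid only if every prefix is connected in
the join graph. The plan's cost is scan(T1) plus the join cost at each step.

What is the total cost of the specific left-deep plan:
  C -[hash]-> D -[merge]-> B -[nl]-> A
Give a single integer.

step 1: scan C: cost=150, card=150
step 2: join D via hash
    card(P join D) = 150*20/(150) = 20
    cost = 150 + 2*20*5 + 150 = 500
step 3: join B via merge
    card(P join B) = 20*120/(20) = 120
    cost = 500 + 20*5 + 120*7 + 20 + 120 = 1580
step 4: join A via nl
    card(P join A) = 120*150/(5) = 3600
    cost = 1580 + 120*150 = 19580

19580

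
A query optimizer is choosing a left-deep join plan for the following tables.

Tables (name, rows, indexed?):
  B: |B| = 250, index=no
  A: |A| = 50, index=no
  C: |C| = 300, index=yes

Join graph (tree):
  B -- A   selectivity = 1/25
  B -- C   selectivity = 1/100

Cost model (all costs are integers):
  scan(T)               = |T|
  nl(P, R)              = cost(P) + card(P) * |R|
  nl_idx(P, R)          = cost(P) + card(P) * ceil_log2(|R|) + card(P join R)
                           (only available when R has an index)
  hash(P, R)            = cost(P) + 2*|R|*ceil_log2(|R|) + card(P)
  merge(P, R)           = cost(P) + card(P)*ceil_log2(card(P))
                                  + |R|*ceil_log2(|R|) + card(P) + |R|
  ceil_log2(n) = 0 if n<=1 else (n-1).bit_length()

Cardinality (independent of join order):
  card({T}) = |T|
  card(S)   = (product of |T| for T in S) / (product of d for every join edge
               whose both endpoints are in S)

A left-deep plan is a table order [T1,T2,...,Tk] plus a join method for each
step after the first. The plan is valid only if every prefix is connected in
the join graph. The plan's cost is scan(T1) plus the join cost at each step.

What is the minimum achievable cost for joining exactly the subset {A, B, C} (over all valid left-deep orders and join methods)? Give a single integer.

Selinger DP over subsets of {A,B,C}:
  {B}: scan cost=250, card=250
  {A}: scan cost=50, card=50
  {C}: scan cost=300, card=300
  {AB}: card=500; try (A,hash)→1100, (B,merge)→2650, (A,merge)→2850, (B,hash)→4100, (B,nl)→12550, (A,nl)→12750; best=1100 via (A,hash)
  {BC}: card=750; try (C,nl_idx)→3250, (B,hash)→4600, (C,merge)→5500, (B,merge)→5550, (C,hash)→5900, (C,nl)→75250 …(+1); best=3250 via (C,nl_idx)
  {ABC}: card=1500; try (A,hash)→4600, (C,hash)→7000, (C,nl_idx)→7100, (C,merge)→9100, (A,merge)→11850, (A,nl)→40750 …(+1); best=4600 via (A,hash)

4600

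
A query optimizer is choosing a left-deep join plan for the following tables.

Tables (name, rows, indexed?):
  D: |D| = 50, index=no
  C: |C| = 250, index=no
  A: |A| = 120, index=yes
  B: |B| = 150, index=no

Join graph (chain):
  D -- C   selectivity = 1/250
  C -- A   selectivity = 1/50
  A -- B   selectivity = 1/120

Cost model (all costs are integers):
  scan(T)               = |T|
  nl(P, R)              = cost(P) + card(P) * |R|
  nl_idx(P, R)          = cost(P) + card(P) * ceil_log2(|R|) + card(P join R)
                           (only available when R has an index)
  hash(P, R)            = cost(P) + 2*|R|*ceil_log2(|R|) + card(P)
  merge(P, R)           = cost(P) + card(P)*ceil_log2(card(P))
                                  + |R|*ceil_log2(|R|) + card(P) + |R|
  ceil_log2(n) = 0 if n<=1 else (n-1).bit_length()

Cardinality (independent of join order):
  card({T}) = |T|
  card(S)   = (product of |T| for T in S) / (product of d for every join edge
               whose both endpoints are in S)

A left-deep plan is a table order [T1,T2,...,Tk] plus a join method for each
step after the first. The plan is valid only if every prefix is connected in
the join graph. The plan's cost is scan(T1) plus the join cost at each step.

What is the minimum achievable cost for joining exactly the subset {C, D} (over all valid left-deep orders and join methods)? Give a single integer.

Selinger DP over subsets of {C,D}:
  {D}: scan cost=50, card=50
  {C}: scan cost=250, card=250
  {CD}: card=50; try (D,hash)→1100, (C,merge)→2650, (D,merge)→2850, (C,hash)→4100, (C,nl)→12550, (D,nl)→12750; best=1100 via (D,hash)

1100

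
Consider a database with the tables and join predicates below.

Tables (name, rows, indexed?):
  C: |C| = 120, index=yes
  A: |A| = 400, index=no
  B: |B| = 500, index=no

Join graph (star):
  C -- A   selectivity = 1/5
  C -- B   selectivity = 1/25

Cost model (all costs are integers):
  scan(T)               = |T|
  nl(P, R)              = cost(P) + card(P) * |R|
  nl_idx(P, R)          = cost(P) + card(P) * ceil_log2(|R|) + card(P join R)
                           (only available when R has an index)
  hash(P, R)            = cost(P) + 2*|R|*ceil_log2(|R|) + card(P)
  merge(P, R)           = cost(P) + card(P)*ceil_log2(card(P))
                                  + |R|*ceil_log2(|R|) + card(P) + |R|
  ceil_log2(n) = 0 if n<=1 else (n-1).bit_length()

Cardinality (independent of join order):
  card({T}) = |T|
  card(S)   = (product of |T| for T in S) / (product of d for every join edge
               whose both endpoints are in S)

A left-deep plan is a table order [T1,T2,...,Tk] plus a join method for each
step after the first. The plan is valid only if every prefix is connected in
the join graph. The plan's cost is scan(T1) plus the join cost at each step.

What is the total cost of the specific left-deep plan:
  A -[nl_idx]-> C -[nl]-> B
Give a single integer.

step 1: scan A: cost=400, card=400
step 2: join C via nl_idx
    card(P join C) = 400*120/(5) = 9600
    cost = 400 + 400*7 + 9600 = 12800
step 3: join B via nl
    card(P join B) = 9600*500/(25) = 192000
    cost = 12800 + 9600*500 = 4812800

4812800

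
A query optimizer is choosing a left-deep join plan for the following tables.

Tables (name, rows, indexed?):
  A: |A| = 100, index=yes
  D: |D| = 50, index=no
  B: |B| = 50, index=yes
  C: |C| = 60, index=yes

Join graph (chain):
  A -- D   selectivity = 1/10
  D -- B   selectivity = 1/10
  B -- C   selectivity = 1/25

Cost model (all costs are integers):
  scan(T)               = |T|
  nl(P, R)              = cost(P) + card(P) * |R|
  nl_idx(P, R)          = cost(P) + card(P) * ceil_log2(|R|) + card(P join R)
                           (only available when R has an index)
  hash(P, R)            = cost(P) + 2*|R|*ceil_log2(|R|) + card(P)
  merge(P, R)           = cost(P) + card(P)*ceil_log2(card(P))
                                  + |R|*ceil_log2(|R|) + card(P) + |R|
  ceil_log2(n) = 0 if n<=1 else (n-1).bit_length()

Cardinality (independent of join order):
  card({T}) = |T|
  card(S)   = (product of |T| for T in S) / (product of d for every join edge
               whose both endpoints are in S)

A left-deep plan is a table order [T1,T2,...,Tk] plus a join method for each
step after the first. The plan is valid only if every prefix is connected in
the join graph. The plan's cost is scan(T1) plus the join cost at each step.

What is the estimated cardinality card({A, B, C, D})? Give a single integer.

Tables in S: A(100), B(50), C(60), D(50)
Edges inside S: A-D(d=10), D-B(d=10), B-C(d=25)
numerator = 100 * 50 * 60 * 50 = 15000000
denominator = 10 * 10 * 25 = 2500
card(S) = 15000000 / 2500 = 6000

6000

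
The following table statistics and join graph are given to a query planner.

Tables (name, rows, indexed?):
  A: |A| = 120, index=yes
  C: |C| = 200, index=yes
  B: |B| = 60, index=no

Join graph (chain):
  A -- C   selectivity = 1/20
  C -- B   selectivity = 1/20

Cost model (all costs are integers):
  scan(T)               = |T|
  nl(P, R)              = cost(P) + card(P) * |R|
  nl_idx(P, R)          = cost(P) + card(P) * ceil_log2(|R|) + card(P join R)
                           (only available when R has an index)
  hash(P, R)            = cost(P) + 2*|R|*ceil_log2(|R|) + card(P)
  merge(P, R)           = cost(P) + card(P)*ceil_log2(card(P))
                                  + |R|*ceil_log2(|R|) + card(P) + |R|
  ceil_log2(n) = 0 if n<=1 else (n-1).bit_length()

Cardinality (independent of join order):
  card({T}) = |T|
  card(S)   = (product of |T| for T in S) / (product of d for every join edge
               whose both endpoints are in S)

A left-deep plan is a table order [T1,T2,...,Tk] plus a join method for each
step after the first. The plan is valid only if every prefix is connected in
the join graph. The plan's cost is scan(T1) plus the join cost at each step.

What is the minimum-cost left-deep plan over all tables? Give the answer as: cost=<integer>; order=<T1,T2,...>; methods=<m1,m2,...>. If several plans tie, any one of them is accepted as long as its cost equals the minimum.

Selinger DP (subsets sized 1..n):
  {A}: scan cost=120, card=120
  {C}: scan cost=200, card=200
  {B}: scan cost=60, card=60
  {AC}: card=1200; try (A,hash)→2080, (C,nl_idx)→2280, (A,nl_idx)→2800, (C,merge)→2880, (A,merge)→2960, (C,hash)→3440 …(+2); best=2080 via (A,hash)
  {BC}: card=600; try (B,hash)→1120, (C,nl_idx)→1140, (C,merge)→2280, (B,merge)→2420, (C,hash)→3320, (C,nl)→12060 …(+1); best=1120 via (B,hash)
  {ABC}: card=3600; try (A,hash)→3400, (B,hash)→4000, (A,merge)→8680, (A,nl_idx)→8920, (B,merge)→16900, (A,nl)→73120 …(+1); best=3400 via (A,hash)

cost=3400; order=C,B,A; methods=hash,hash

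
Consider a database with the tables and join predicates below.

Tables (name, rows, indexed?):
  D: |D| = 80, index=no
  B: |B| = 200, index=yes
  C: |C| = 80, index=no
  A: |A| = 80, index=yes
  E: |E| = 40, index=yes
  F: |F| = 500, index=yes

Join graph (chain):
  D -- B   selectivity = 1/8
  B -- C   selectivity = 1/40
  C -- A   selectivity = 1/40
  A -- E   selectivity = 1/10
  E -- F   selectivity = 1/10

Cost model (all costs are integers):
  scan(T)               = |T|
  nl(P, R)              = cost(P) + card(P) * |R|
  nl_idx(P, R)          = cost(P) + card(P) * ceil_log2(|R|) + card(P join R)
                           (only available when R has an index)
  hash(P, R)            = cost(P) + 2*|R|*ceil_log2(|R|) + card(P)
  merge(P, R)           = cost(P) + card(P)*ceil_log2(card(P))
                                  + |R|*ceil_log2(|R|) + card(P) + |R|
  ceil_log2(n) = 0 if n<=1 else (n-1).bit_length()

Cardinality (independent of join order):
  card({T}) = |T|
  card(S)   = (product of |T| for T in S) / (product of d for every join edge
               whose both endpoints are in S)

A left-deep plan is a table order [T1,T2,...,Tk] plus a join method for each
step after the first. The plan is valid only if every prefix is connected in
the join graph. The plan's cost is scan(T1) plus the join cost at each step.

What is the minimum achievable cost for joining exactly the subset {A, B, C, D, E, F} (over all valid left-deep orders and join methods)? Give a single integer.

Selinger DP over subsets of {A,B,C,D,E,F}:
  {D}: scan cost=80, card=80
  {B}: scan cost=200, card=200
  {C}: scan cost=80, card=80
  {A}: scan cost=80, card=80
  {E}: scan cost=40, card=40
  {F}: scan cost=500, card=500
  {BD}: card=2000; try (D,hash)→1520, (B,merge)→2520, (D,merge)→2640, (B,nl_idx)→2720, (B,hash)→3360, (B,nl)→16080 …(+1); best=1520 via (D,hash)
  {BC}: card=400; try (B,nl_idx)→1120, (C,hash)→1520, (B,merge)→2520, (C,merge)→2640, (B,hash)→3360, (B,nl)→16080 …(+1); best=1120 via (B,nl_idx)
  {AC}: card=160; try (A,nl_idx)→800, (C,hash)→1280, (A,hash)→1280, (C,merge)→1360, (A,merge)→1360, (C,nl)→6480 …(+1); best=800 via (A,nl_idx)
  {AE}: card=320; try (E,hash)→640, (A,nl_idx)→640, (E,nl_idx)→880, (A,merge)→960, (E,merge)→1000, (A,hash)→1200 …(+2); best=640 via (E,hash)
  {EF}: card=2000; try (E,hash)→1480, (F,nl_idx)→2400, (F,merge)→5320, (E,nl_idx)→5500, (E,merge)→5780, (F,hash)→9080 …(+2); best=1480 via (E,hash)
  {BCD}: card=4000; try (D,hash)→2640, (C,hash)→4640, (D,merge)→5760, (C,merge)→26160, (D,nl)→33120, (C,nl)→161520; best=2640 via (D,hash)
  {ABC}: card=800; try (A,hash)→2640, (B,nl_idx)→2880, (B,merge)→4040, (B,hash)→4160, (A,nl_idx)→4720, (A,merge)→5760 …(+2); best=2640 via (A,hash)
  {ACE}: card=640; try (E,hash)→1440, (C,hash)→2080, (E,nl_idx)→2400, (E,merge)→2520, (C,merge)→4480, (E,nl)→7200 …(+1); best=1440 via (E,hash)
  {AEF}: card=16000; try (A,hash)→4600, (F,merge)→8840, (F,hash)→9960, (F,nl_idx)→19520, (A,merge)→26120, (A,nl_idx)→31480 …(+2); best=4600 via (A,hash)
  {ABCD}: card=8000; try (D,hash)→4560, (A,hash)→7760, (D,merge)→12080, (A,nl_idx)→38640, (A,merge)→55280, (D,nl)→66640 …(+1); best=4560 via (D,hash)
  {ABCE}: card=3200; try (E,hash)→3920, (B,hash)→5280, (B,nl_idx)→9760, (B,merge)→10280, (E,nl_idx)→10640, (E,merge)→11720 …(+2); best=3920 via (E,hash)
  {ACEF}: card=32000; try (F,hash)→11080, (F,merge)→13480, (C,hash)→21720, (F,nl_idx)→39200, (C,merge)→245240, (F,nl)→321440 …(+1); best=11080 via (F,hash)
  {ABCDE}: card=32000; try (D,hash)→8240, (E,hash)→13040, (D,merge)→46160, (E,nl_idx)→84560, (E,merge)→116840, (D,nl)→259920 …(+1); best=8240 via (D,hash)
  {ABCEF}: card=160000; try (F,hash)→16120, (B,hash)→46280, (F,merge)→50520, (F,nl_idx)→192720, (B,nl_idx)→427080, (B,merge)→524880 …(+2); best=16120 via (F,hash)
  {ABCDEF}: card=1600000; try (F,hash)→49240, (D,hash)→177240, (F,merge)→525240, (F,nl_idx)→1896240, (D,merge)→3056760, (D,nl)→12816120 …(+1); best=49240 via (F,hash)

49240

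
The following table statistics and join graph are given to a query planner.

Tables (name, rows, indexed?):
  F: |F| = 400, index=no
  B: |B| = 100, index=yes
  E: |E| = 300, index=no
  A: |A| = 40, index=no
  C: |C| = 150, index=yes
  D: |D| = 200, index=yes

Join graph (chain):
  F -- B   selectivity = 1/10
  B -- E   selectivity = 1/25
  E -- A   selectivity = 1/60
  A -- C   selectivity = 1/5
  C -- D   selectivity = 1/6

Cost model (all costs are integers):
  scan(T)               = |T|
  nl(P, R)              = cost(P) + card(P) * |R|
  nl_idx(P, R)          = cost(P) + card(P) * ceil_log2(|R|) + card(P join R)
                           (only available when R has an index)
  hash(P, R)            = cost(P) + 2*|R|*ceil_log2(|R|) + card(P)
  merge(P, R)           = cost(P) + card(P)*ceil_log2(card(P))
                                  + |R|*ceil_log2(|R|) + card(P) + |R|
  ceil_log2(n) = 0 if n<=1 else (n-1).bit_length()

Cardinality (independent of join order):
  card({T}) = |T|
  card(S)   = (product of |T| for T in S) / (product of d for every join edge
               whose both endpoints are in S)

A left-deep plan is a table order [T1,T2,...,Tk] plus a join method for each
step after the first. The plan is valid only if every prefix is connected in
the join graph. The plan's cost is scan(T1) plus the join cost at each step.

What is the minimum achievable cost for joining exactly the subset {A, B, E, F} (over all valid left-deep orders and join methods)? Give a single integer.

10680

Selinger DP over subsets of {A,B,E,F}:
  {F}: scan cost=400, card=400
  {B}: scan cost=100, card=100
  {E}: scan cost=300, card=300
  {A}: scan cost=40, card=40
  {BF}: card=4000; try (B,hash)→2200, (F,merge)→4900, (B,merge)→5200, (B,nl_idx)→7200, (F,hash)→7400, (F,nl)→40100 …(+1); best=2200 via (B,hash)
  {BE}: card=1200; try (B,hash)→2000, (B,nl_idx)→3600, (E,merge)→3900, (B,merge)→4100, (E,hash)→5600, (E,nl)→30100 …(+1); best=2000 via (B,hash)
  {AE}: card=200; try (A,hash)→1080, (E,merge)→3320, (A,merge)→3580, (E,hash)→5480, (E,nl)→12040, (A,nl)→12300; best=1080 via (A,hash)
  {BEF}: card=48000; try (F,hash)→10400, (E,hash)→11600, (F,merge)→20400, (E,merge)→57200, (F,nl)→482000, (E,nl)→1202200; best=10400 via (F,hash)
  {ABE}: card=800; try (B,hash)→2680, (B,nl_idx)→3280, (B,merge)→3680, (A,hash)→3680, (A,merge)→16680, (B,nl)→21080 …(+1); best=2680 via (B,hash)
  {ABEF}: card=32000; try (F,hash)→10680, (F,merge)→15480, (A,hash)→58880, (F,nl)→322680, (A,merge)→826680, (A,nl)→1930400; best=10680 via (F,hash)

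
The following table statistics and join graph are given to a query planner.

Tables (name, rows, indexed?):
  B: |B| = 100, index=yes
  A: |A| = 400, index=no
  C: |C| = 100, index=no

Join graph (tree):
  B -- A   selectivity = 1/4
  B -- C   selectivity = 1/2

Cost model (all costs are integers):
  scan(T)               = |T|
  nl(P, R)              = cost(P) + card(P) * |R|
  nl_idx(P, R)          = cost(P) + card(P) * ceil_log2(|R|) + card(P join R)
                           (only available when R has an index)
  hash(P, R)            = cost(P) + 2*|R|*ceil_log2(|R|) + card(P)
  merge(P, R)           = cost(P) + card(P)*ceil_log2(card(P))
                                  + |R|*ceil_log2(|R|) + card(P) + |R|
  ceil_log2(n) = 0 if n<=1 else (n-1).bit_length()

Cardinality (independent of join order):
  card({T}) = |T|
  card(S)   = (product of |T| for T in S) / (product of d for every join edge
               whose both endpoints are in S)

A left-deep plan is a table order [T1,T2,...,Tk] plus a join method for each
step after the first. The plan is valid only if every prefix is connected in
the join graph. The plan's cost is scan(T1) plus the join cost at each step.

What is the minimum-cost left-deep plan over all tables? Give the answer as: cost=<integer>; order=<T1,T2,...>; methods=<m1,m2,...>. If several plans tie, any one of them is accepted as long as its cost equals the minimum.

Selinger DP (subsets sized 1..n):
  {B}: scan cost=100, card=100
  {A}: scan cost=400, card=400
  {C}: scan cost=100, card=100
  {AB}: card=10000; try (B,hash)→2200, (A,merge)→4900, (B,merge)→5200, (A,hash)→7400, (B,nl_idx)→13200, (A,nl)→40100 …(+1); best=2200 via (B,hash)
  {BC}: card=5000; try (C,hash)→1600, (B,hash)→1600, (C,merge)→1700, (B,merge)→1700, (B,nl_idx)→5800, (C,nl)→10100 …(+1); best=1600 via (C,hash)
  {ABC}: card=500000; try (C,hash)→13600, (A,hash)→13800, (A,merge)→75600, (C,merge)→153000, (C,nl)→1002200, (A,nl)→2001600; best=13600 via (C,hash)

cost=13600; order=A,B,C; methods=hash,hash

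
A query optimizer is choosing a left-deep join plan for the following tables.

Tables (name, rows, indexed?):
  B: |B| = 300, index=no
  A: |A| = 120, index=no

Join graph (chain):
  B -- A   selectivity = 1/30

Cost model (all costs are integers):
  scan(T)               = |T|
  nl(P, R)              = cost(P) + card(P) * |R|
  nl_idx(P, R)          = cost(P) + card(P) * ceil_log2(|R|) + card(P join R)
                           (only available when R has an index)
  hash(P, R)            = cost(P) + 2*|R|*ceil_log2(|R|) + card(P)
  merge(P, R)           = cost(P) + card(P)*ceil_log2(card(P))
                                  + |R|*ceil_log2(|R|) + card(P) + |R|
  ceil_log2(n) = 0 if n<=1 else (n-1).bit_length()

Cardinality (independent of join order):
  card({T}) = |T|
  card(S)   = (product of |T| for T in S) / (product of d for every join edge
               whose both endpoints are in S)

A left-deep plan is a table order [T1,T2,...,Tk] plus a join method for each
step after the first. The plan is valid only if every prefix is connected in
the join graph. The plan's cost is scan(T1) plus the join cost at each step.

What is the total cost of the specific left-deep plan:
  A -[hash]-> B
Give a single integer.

5640

step 1: scan A: cost=120, card=120
step 2: join B via hash
    card(P join B) = 120*300/(30) = 1200
    cost = 120 + 2*300*9 + 120 = 5640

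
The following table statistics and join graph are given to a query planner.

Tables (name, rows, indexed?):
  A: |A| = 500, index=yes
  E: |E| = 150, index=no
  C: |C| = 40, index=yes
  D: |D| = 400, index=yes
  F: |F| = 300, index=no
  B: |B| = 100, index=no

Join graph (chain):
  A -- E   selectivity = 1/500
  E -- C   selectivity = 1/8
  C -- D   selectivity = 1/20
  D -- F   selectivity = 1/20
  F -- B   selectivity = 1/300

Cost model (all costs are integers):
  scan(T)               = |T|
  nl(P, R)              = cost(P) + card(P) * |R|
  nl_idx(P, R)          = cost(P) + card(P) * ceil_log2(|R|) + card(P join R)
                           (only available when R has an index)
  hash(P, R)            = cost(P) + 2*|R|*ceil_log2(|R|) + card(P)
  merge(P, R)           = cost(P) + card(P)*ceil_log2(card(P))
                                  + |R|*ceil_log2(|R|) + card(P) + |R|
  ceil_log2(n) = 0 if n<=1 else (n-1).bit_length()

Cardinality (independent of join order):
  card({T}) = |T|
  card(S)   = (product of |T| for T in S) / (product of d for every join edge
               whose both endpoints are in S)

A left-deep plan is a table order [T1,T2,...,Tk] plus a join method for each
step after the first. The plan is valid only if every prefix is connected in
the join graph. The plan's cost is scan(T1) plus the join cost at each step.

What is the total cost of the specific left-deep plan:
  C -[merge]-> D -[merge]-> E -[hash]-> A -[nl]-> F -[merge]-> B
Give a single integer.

step 1: scan C: cost=40, card=40
step 2: join D via merge
    card(P join D) = 40*400/(20) = 800
    cost = 40 + 40*6 + 400*9 + 40 + 400 = 4320
step 3: join E via merge
    card(P join E) = 800*150/(8) = 15000
    cost = 4320 + 800*10 + 150*8 + 800 + 150 = 14470
step 4: join A via hash
    card(P join A) = 15000*500/(500) = 15000
    cost = 14470 + 2*500*9 + 15000 = 38470
step 5: join F via nl
    card(P join F) = 15000*300/(20) = 225000
    cost = 38470 + 15000*300 = 4538470
step 6: join B via merge
    card(P join B) = 225000*100/(300) = 75000
    cost = 4538470 + 225000*18 + 100*7 + 225000 + 100 = 8814270

8814270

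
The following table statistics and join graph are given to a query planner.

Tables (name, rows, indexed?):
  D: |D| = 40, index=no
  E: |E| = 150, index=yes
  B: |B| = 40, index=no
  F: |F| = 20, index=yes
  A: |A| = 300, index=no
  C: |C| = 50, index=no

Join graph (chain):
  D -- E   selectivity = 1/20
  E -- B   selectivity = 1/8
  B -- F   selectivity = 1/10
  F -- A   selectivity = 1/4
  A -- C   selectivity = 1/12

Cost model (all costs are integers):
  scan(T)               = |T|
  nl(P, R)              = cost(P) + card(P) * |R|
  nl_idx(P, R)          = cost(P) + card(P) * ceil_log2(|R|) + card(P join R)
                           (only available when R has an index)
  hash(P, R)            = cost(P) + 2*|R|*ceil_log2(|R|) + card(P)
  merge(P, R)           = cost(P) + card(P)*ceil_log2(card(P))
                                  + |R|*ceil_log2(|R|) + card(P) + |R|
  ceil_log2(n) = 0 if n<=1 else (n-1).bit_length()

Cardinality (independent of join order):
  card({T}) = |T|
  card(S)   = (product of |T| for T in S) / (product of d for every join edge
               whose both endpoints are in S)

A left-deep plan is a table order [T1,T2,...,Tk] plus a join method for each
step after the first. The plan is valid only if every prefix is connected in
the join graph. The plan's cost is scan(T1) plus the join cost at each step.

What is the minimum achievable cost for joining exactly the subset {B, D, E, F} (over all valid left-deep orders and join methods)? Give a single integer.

3140

Selinger DP over subsets of {B,D,E,F}:
  {D}: scan cost=40, card=40
  {E}: scan cost=150, card=150
  {B}: scan cost=40, card=40
  {F}: scan cost=20, card=20
  {DE}: card=300; try (E,nl_idx)→660, (D,hash)→780, (E,merge)→1670, (D,merge)→1780, (E,hash)→2480, (E,nl)→6040 …(+1); best=660 via (E,nl_idx)
  {BE}: card=750; try (B,hash)→780, (E,nl_idx)→1110, (E,merge)→1670, (B,merge)→1780, (E,hash)→2480, (E,nl)→6040 …(+1); best=780 via (B,hash)
  {BF}: card=80; try (F,hash)→280, (F,nl_idx)→320, (B,merge)→420, (F,merge)→440, (B,hash)→520, (B,nl)→820 …(+1); best=280 via (F,hash)
  {BDE}: card=1500; try (B,hash)→1440, (D,hash)→2010, (B,merge)→3940, (D,merge)→9310, (B,nl)→12660, (D,nl)→30780; best=1440 via (B,hash)
  {BEF}: card=1500; try (F,hash)→1730, (E,merge)→2270, (E,nl_idx)→2420, (E,hash)→2760, (F,nl_idx)→6030, (F,merge)→9150 …(+2); best=1730 via (F,hash)
  {BDEF}: card=3000; try (F,hash)→3140, (D,hash)→3710, (F,nl_idx)→11940, (F,merge)→19560, (D,merge)→20010, (F,nl)→31440 …(+1); best=3140 via (F,hash)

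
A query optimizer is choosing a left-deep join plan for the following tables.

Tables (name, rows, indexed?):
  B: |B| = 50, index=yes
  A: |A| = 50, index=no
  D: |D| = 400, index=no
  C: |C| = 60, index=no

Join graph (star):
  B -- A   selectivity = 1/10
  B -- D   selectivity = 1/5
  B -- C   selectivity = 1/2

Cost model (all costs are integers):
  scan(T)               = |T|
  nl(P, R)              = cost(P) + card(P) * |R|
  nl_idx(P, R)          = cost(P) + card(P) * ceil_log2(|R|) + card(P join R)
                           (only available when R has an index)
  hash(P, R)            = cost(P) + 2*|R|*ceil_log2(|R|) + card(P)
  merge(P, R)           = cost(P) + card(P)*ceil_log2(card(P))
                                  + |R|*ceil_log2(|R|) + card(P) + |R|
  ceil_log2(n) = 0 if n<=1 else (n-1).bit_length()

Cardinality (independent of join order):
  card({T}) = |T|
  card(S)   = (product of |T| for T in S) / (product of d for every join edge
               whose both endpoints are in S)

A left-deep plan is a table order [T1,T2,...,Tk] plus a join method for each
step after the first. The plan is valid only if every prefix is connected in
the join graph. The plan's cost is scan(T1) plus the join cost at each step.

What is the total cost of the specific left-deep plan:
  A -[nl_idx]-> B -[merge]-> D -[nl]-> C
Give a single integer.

step 1: scan A: cost=50, card=50
step 2: join B via nl_idx
    card(P join B) = 50*50/(10) = 250
    cost = 50 + 50*6 + 250 = 600
step 3: join D via merge
    card(P join D) = 250*400/(5) = 20000
    cost = 600 + 250*8 + 400*9 + 250 + 400 = 6850
step 4: join C via nl
    card(P join C) = 20000*60/(2) = 600000
    cost = 6850 + 20000*60 = 1206850

1206850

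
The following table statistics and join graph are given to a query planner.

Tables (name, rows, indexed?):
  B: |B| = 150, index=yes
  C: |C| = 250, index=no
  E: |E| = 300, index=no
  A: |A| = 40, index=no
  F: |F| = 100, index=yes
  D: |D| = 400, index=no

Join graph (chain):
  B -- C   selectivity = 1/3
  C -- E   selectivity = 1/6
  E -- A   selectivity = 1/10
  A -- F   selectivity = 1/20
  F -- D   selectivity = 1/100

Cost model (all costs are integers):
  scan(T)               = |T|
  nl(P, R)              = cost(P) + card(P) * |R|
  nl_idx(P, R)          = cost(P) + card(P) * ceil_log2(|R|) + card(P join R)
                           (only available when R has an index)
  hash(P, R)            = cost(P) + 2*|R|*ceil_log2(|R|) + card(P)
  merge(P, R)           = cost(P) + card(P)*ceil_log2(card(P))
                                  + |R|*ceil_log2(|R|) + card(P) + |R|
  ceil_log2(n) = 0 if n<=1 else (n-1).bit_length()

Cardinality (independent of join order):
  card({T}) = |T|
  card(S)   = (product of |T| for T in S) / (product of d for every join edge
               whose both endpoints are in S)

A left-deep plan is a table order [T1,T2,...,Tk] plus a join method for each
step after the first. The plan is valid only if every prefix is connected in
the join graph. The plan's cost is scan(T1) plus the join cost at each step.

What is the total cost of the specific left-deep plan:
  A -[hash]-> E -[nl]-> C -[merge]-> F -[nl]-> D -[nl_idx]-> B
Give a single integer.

step 1: scan A: cost=40, card=40
step 2: join E via hash
    card(P join E) = 40*300/(10) = 1200
    cost = 40 + 2*300*9 + 40 = 5480
step 3: join C via nl
    card(P join C) = 1200*250/(6) = 50000
    cost = 5480 + 1200*250 = 305480
step 4: join F via merge
    card(P join F) = 50000*100/(20) = 250000
    cost = 305480 + 50000*16 + 100*7 + 50000 + 100 = 1156280
step 5: join D via nl
    card(P join D) = 250000*400/(100) = 1000000
    cost = 1156280 + 250000*400 = 101156280
step 6: join B via nl_idx
    card(P join B) = 1000000*150/(3) = 50000000
    cost = 101156280 + 1000000*8 + 50000000 = 159156280

159156280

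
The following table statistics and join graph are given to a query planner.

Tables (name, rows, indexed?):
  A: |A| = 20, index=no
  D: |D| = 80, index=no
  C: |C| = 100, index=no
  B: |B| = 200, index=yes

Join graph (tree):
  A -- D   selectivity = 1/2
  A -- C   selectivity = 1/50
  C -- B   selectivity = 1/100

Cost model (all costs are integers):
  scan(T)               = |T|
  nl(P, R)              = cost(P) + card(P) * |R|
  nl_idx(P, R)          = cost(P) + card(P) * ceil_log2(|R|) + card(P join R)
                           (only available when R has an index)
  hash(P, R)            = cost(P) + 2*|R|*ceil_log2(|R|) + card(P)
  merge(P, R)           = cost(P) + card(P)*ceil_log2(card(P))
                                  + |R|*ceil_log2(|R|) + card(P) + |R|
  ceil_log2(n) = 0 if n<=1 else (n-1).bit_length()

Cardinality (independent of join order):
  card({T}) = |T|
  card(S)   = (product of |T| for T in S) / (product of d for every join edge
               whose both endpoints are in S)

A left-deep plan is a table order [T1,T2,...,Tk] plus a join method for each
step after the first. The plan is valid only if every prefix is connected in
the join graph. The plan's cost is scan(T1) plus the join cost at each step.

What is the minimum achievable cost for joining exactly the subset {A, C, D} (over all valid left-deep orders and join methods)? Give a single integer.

1320

Selinger DP over subsets of {A,C,D}:
  {A}: scan cost=20, card=20
  {D}: scan cost=80, card=80
  {C}: scan cost=100, card=100
  {AD}: card=800; try (A,hash)→360, (D,merge)→780, (A,merge)→840, (D,hash)→1160, (D,nl)→1620, (A,nl)→1680; best=360 via (A,hash)
  {AC}: card=40; try (A,hash)→400, (C,merge)→940, (A,merge)→1020, (C,hash)→1440, (C,nl)→2020, (A,nl)→2100; best=400 via (A,hash)
  {ACD}: card=1600; try (D,merge)→1320, (D,hash)→1560, (C,hash)→2560, (D,nl)→3600, (C,merge)→9960, (C,nl)→80360; best=1320 via (D,merge)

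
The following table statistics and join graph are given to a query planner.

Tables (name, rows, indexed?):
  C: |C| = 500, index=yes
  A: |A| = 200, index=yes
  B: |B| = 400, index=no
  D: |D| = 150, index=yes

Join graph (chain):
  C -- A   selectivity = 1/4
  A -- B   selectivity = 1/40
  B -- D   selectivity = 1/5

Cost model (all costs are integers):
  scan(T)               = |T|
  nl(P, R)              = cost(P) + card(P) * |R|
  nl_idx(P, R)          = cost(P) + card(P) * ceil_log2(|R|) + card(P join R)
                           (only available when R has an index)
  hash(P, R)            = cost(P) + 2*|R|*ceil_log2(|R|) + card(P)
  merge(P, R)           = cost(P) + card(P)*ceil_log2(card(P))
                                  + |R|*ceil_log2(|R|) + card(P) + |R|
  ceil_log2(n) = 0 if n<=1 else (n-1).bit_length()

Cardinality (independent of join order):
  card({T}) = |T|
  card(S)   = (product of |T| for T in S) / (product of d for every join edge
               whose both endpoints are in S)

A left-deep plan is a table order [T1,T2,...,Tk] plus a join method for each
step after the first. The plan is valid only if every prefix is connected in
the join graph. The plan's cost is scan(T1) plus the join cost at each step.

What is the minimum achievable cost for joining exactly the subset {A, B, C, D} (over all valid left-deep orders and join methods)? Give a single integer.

77400

Selinger DP over subsets of {A,B,C,D}:
  {C}: scan cost=500, card=500
  {A}: scan cost=200, card=200
  {B}: scan cost=400, card=400
  {D}: scan cost=150, card=150
  {AC}: card=25000; try (A,hash)→4200, (C,merge)→7000, (A,merge)→7300, (C,hash)→9400, (C,nl_idx)→27000, (A,nl_idx)→29500 …(+2); best=4200 via (A,hash)
  {AB}: card=2000; try (A,hash)→4000, (A,nl_idx)→5600, (B,merge)→6000, (A,merge)→6200, (B,hash)→7600, (B,nl)→80200 …(+1); best=4000 via (A,hash)
  {BD}: card=12000; try (D,hash)→3200, (B,merge)→5500, (D,merge)→5750, (B,hash)→7500, (D,nl_idx)→15600, (B,nl)→60150 …(+1); best=3200 via (D,hash)
  {ABC}: card=250000; try (C,hash)→15000, (C,merge)→33000, (B,hash)→36400, (C,nl_idx)→272000, (B,merge)→408200, (C,nl)→1004000 …(+1); best=15000 via (C,hash)
  {ABD}: card=60000; try (D,hash)→8400, (A,hash)→18400, (D,merge)→29350, (D,nl_idx)→80000, (A,nl_idx)→159200, (A,merge)→185000 …(+2); best=8400 via (D,hash)
  {ABCD}: card=7500000; try (C,hash)→77400, (D,hash)→267400, (C,merge)→1033400, (D,merge)→4766350, (C,nl_idx)→8048400, (D,nl_idx)→9515000 …(+2); best=77400 via (C,hash)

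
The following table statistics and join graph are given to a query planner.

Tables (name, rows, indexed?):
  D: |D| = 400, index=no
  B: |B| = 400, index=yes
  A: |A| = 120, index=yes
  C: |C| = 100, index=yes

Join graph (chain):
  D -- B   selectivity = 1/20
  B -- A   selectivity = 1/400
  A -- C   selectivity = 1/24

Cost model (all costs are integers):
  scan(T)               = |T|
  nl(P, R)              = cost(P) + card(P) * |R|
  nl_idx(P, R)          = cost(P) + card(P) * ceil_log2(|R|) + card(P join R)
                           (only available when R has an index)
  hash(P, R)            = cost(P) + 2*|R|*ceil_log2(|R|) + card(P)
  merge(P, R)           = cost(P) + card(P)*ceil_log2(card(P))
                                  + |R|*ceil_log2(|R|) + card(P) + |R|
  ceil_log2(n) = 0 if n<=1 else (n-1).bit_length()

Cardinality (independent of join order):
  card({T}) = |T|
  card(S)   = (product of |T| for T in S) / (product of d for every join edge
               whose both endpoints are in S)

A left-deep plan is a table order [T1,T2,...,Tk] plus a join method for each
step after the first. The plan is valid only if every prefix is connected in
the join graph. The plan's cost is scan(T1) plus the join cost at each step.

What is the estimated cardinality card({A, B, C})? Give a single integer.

500

Tables in S: A(120), B(400), C(100)
Edges inside S: B-A(d=400), A-C(d=24)
numerator = 120 * 400 * 100 = 4800000
denominator = 400 * 24 = 9600
card(S) = 4800000 / 9600 = 500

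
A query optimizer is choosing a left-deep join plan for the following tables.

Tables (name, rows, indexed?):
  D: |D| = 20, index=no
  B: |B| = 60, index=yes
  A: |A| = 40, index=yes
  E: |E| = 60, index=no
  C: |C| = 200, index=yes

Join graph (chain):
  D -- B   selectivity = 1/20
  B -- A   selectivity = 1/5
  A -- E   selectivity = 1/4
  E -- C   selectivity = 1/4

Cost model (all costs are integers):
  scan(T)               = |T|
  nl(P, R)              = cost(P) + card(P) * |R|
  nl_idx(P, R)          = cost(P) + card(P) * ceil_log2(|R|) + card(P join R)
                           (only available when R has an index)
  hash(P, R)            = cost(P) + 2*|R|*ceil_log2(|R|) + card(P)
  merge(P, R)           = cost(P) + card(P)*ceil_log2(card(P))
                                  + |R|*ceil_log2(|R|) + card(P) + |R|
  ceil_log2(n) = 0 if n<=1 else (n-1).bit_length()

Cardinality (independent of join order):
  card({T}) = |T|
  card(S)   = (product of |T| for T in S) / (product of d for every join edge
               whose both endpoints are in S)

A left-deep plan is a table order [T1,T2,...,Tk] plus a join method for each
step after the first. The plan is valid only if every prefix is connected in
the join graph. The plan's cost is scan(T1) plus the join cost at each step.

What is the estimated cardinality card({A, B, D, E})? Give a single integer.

Tables in S: A(40), B(60), D(20), E(60)
Edges inside S: D-B(d=20), B-A(d=5), A-E(d=4)
numerator = 40 * 60 * 20 * 60 = 2880000
denominator = 20 * 5 * 4 = 400
card(S) = 2880000 / 400 = 7200

7200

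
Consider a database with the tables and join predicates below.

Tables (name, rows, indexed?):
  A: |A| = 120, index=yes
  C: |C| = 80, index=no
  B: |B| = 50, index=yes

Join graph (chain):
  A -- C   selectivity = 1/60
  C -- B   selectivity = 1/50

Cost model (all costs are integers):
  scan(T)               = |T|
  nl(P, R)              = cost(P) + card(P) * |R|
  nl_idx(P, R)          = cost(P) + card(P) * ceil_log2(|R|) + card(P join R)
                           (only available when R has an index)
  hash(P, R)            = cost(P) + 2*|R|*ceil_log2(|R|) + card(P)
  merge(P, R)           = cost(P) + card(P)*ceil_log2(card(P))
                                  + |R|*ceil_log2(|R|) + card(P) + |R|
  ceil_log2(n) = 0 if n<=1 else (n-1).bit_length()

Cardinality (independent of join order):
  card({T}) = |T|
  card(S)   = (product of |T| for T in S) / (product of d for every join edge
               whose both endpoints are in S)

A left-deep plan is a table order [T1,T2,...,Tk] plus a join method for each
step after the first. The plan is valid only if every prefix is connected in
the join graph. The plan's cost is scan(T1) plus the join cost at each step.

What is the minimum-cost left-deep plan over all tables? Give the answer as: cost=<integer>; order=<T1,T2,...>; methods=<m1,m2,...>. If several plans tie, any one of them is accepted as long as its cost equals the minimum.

cost=1360; order=C,B,A; methods=nl_idx,nl_idx

Selinger DP (subsets sized 1..n):
  {A}: scan cost=120, card=120
  {C}: scan cost=80, card=80
  {B}: scan cost=50, card=50
  {AC}: card=160; try (A,nl_idx)→800, (C,hash)→1360, (A,merge)→1680, (C,merge)→1720, (A,hash)→1840, (A,nl)→9680 …(+1); best=800 via (A,nl_idx)
  {BC}: card=80; try (B,nl_idx)→640, (B,hash)→760, (C,merge)→1040, (B,merge)→1070, (C,hash)→1220, (C,nl)→4050 …(+1); best=640 via (B,nl_idx)
  {ABC}: card=160; try (A,nl_idx)→1360, (B,hash)→1560, (B,nl_idx)→1920, (A,merge)→2240, (A,hash)→2400, (B,merge)→2590 …(+2); best=1360 via (A,nl_idx)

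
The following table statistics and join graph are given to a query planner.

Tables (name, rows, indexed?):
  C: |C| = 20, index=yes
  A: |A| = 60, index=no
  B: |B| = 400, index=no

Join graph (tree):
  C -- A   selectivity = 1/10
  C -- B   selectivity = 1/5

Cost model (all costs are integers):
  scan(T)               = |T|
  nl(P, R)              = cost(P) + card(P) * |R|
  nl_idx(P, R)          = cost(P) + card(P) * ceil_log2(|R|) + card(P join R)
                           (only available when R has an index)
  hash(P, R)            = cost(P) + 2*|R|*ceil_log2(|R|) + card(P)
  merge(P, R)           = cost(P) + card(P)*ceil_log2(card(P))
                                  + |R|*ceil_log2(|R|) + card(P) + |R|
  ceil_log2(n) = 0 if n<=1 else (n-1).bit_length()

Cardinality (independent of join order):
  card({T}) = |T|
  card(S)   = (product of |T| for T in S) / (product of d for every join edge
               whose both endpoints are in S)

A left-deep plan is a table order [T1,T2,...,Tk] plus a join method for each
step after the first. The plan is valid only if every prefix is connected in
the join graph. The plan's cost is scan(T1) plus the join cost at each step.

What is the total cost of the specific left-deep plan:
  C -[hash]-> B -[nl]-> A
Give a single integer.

step 1: scan C: cost=20, card=20
step 2: join B via hash
    card(P join B) = 20*400/(5) = 1600
    cost = 20 + 2*400*9 + 20 = 7240
step 3: join A via nl
    card(P join A) = 1600*60/(10) = 9600
    cost = 7240 + 1600*60 = 103240

103240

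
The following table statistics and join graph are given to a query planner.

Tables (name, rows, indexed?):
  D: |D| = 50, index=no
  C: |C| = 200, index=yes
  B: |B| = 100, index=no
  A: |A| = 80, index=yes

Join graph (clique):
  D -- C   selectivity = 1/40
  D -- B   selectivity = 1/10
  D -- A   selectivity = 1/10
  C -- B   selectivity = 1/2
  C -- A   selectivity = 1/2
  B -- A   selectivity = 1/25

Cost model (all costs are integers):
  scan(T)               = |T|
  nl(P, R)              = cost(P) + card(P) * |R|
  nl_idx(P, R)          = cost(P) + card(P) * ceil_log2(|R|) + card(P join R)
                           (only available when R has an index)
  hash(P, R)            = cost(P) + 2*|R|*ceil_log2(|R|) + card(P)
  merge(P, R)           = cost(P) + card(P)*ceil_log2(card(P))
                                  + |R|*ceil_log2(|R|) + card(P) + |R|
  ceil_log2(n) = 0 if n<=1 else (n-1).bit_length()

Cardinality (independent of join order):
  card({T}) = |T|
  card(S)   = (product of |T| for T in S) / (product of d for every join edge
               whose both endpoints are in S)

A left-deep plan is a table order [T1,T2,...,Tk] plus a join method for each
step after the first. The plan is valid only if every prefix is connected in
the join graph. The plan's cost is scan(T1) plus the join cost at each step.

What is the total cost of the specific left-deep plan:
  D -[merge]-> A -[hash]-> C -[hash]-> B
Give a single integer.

7040

step 1: scan D: cost=50, card=50
step 2: join A via merge
    card(P join A) = 50*80/(10) = 400
    cost = 50 + 50*6 + 80*7 + 50 + 80 = 1040
step 3: join C via hash
    card(P join C) = 400*200/(40*2) = 1000
    cost = 1040 + 2*200*8 + 400 = 4640
step 4: join B via hash
    card(P join B) = 1000*100/(10*2*25) = 200
    cost = 4640 + 2*100*7 + 1000 = 7040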